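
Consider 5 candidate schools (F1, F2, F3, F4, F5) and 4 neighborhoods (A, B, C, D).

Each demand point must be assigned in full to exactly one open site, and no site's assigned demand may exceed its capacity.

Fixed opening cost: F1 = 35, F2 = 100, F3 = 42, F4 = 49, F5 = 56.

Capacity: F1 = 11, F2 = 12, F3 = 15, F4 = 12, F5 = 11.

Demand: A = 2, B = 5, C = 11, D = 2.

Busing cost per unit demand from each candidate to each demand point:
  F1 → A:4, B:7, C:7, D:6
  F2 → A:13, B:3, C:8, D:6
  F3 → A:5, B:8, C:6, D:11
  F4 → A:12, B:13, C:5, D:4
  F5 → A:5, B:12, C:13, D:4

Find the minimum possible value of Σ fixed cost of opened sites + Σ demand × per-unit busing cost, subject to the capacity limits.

194

Open {F1, F4}; cheapest assignment that respects the capacities:
  F1 (cap 11, load 9): A, B, D — cost 2×4 + 5×7 + 2×6 = 55
  F4 (cap 12, load 11): C — cost 11×5 = 55
  Shipping 110, fixed 84 → total 194.
  Any other capacity-feasible assignment to {F1, F4} ships for at least 110.
Compare {F1, F3}: its best feasible assignment gives total 198.
Compare {F3, F4}: its best feasible assignment gives total 218.
Every other set of open sites that can feasibly serve all demand totals ≥ 198 even under its best assignment. Minimum: 194.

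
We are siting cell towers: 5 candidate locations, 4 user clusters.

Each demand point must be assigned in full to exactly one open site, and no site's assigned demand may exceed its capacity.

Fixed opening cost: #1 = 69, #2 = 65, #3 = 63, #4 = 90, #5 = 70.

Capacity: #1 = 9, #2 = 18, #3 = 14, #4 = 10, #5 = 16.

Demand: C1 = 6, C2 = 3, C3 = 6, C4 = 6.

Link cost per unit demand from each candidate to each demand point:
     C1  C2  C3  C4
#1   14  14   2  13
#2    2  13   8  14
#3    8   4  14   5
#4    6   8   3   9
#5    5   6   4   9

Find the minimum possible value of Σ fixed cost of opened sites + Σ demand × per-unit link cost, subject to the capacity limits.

Open {#3, #5}; cheapest assignment that respects the capacities:
  #3 (cap 14, load 9): C2, C4 — cost 3×4 + 6×5 = 42
  #5 (cap 16, load 12): C1, C3 — cost 6×5 + 6×4 = 54
  Shipping 96, fixed 133 → total 229.
  Any other capacity-feasible assignment to {#3, #5} ships for at least 96.
Compare {#2, #3}: its best feasible assignment gives total 230.
Compare {#2, #5}: its best feasible assignment gives total 243.
Every other set of open sites that can feasibly serve all demand totals ≥ 230 even under its best assignment. Minimum: 229.

229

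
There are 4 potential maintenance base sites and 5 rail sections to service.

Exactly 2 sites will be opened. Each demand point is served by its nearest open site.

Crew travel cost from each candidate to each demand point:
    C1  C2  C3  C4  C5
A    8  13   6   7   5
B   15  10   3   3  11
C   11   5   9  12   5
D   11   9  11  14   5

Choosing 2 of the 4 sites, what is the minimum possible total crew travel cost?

27

Open {B, C}.
  C1→C 11, C2→C 5, C3→B 3, C4→B 3, C5→C 5  ⇒ total 27.
Compare {A, B}: total 29.
Compare {A, C}: total 31.
No size-2 selection does better; minimum is 27.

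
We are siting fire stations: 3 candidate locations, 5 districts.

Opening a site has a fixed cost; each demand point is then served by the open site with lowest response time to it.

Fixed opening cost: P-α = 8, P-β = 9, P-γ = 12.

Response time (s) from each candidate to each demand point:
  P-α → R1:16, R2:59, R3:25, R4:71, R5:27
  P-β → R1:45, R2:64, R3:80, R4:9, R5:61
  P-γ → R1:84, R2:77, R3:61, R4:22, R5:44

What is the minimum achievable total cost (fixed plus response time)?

153

Open {P-α, P-β}: assign each demand point to its cheapest open site.
  R1→P-α 16, R2→P-α 59, R3→P-α 25, R4→P-β 9, R5→P-α 27
  response time 136, fixed 17 → total 153.
Compare {P-α, P-β, P-γ}: response time 136 + fixed 29 = 165.
Compare {P-α, P-γ}: response time 149 + fixed 20 = 169.
Compare {P-α}: response time 198 + fixed 8 = 206.
All other subsets cost ≥ 165. Minimum total cost: 153.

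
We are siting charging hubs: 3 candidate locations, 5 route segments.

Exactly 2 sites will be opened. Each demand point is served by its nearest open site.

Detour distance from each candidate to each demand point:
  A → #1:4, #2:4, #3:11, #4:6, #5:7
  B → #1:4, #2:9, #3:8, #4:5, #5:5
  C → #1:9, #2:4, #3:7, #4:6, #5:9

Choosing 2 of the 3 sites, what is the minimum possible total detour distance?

Open {B, C}.
  #1→B 4, #2→C 4, #3→C 7, #4→B 5, #5→B 5  ⇒ total 25.
Compare {A, B}: total 26.
Compare {A, C}: total 28.

25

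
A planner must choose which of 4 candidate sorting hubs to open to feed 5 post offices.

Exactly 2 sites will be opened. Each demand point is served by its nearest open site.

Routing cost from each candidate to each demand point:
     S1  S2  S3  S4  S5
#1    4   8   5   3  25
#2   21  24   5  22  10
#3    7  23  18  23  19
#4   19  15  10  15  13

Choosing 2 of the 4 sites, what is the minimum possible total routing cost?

30

Open {#1, #2}.
  S1→#1 4, S2→#1 8, S3→#1 5, S4→#1 3, S5→#2 10  ⇒ total 30.
Compare {#1, #4}: total 33.
Compare {#1, #3}: total 39.
No size-2 selection does better; minimum is 30.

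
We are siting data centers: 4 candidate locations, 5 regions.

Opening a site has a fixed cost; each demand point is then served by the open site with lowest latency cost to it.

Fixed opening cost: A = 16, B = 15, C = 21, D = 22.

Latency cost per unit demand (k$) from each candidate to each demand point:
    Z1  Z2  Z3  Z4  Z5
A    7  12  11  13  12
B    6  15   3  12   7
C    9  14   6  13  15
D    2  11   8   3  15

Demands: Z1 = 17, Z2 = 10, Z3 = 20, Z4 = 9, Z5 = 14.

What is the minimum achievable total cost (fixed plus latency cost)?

Open {B, D}: assign each demand point to its cheapest open site.
  Z1→D 17×2=34, Z2→D 10×11=110, Z3→B 20×3=60, Z4→D 9×3=27, Z5→B 14×7=98
  latency cost 329, fixed 37 → total 366.
Compare {A, B, D}: latency cost 329 + fixed 53 = 382.
Compare {B, C, D}: latency cost 329 + fixed 58 = 387.
Compare {A, B, C, D}: latency cost 329 + fixed 74 = 403.
All other subsets cost ≥ 382. Minimum total cost: 366.

366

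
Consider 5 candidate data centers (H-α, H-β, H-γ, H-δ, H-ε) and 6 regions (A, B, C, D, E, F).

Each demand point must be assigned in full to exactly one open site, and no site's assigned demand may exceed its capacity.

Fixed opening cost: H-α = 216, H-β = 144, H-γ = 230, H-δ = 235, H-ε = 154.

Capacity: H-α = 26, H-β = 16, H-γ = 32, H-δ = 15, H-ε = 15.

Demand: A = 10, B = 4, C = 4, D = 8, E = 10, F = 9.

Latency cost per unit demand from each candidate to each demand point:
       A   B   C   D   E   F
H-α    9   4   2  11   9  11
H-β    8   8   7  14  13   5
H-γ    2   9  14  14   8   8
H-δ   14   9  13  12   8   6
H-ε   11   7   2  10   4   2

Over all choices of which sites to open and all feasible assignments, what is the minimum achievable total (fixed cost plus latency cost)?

Open {H-γ, H-ε}; cheapest assignment that respects the capacities:
  H-γ (cap 32, load 32): A, B, D, E — cost 10×2 + 4×9 + 8×14 + 10×8 = 248
  H-ε (cap 15, load 13): C, F — cost 4×2 + 9×2 = 26
  Shipping 274, fixed 384 → total 658.
  Any other capacity-feasible assignment to {H-γ, H-ε} ships for at least 274.
Compare {H-β, H-γ}: its best feasible assignment gives total 695.
Compare {H-α, H-γ}: its best feasible assignment gives total 730.
Every other set of open sites that can feasibly serve all demand totals ≥ 695 even under its best assignment. Minimum: 658.

658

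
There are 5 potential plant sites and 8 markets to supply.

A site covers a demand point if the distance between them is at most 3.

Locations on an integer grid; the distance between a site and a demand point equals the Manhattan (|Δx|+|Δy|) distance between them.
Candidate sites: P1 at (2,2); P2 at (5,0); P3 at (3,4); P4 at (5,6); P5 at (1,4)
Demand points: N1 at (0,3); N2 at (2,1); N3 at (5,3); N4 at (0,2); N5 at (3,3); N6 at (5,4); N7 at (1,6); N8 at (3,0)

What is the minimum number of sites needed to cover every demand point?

Coverage sets (demand points within 3 of each site):
  P1: {N1, N2, N4, N5, N8}
  P2: {N3, N8}
  P3: {N3, N5, N6}
  P4: {N3, N6}
  P5: {N1, N4, N5, N7}
No 2 sites suffice: every size-2 union leaves at least one demand point uncovered.
But {P1, P3, P5} covers everything, so the minimum is 3.

3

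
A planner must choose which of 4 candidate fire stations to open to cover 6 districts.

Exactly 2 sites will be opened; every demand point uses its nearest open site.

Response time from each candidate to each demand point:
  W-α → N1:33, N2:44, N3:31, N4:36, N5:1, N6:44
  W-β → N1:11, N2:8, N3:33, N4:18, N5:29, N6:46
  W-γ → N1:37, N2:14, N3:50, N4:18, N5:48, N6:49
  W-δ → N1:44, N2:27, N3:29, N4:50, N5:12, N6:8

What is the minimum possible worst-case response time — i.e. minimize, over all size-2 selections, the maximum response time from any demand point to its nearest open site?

Open {W-β, W-δ}.
  Farthest demand point is N3 at response time 29 (to W-δ); all others are ≤ 29.
With {W-α, W-δ} the worst case is 36.
With {W-γ, W-δ} the worst case is 37.
No size-2 selection achieves below 29.

29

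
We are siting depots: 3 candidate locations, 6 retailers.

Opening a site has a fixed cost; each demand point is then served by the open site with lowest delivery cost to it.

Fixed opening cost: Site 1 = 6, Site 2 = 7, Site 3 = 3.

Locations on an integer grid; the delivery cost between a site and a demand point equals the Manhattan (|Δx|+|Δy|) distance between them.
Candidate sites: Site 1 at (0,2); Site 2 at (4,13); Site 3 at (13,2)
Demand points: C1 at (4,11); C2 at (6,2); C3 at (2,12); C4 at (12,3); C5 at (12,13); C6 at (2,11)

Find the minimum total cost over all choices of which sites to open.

Open {Site 2, Site 3}: assign each demand point to its cheapest open site.
  C1→Site 2 2, C2→Site 3 7, C3→Site 2 3, C4→Site 3 2, C5→Site 2 8, C6→Site 2 4
  delivery cost 26, fixed 10 → total 36.
Compare {Site 1, Site 2, Site 3}: delivery cost 25 + fixed 16 = 41.
Compare {Site 1, Site 2}: delivery cost 36 + fixed 13 = 49.
Compare {Site 2}: delivery cost 48 + fixed 7 = 55.
All other subsets cost ≥ 41. Minimum total cost: 36.

36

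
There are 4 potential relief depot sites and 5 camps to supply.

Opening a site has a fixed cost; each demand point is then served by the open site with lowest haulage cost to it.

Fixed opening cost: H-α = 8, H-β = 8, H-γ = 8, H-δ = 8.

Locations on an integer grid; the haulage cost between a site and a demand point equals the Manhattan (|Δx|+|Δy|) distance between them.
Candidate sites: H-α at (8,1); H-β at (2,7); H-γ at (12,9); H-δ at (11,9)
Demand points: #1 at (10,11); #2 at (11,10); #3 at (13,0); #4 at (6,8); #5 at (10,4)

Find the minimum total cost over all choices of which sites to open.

Open {H-δ}: assign each demand point to its cheapest open site.
  #1→H-δ 3, #2→H-δ 1, #3→H-δ 11, #4→H-δ 6, #5→H-δ 6
  haulage cost 27, fixed 8 → total 35.
Compare {H-α, H-δ}: haulage cost 21 + fixed 16 = 37.
Compare {H-γ}: haulage cost 30 + fixed 8 = 38.
Compare {H-α, H-γ}: haulage cost 24 + fixed 16 = 40.
All other subsets cost ≥ 37. Minimum total cost: 35.

35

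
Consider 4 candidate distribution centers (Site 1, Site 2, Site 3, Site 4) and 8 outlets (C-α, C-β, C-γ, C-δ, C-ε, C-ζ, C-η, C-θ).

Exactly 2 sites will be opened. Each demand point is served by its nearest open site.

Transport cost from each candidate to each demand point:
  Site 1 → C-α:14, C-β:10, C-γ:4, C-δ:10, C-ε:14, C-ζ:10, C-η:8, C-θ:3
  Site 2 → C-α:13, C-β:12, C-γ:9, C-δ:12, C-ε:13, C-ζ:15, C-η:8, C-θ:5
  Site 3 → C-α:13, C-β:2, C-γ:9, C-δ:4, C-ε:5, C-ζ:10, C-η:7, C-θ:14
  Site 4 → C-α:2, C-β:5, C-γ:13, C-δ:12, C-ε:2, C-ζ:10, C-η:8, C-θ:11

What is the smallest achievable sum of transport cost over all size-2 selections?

44

Open {Site 1, Site 4}.
  C-α→Site 4 2, C-β→Site 4 5, C-γ→Site 1 4, C-δ→Site 1 10, C-ε→Site 4 2, C-ζ→Site 1 10, C-η→Site 1 8, C-θ→Site 1 3  ⇒ total 44.
Compare {Site 3, Site 4}: total 47.
Compare {Site 1, Site 3}: total 48.
No size-2 selection does better; minimum is 44.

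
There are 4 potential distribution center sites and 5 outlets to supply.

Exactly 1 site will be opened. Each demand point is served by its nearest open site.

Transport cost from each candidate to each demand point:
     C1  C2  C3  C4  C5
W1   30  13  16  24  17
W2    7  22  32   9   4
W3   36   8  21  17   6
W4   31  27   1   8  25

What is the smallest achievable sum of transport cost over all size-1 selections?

Open {W2}.
  C1→W2 7, C2→W2 22, C3→W2 32, C4→W2 9, C5→W2 4  ⇒ total 74.
Compare {W3}: total 88.
Compare {W4}: total 92.
No size-1 selection does better; minimum is 74.

74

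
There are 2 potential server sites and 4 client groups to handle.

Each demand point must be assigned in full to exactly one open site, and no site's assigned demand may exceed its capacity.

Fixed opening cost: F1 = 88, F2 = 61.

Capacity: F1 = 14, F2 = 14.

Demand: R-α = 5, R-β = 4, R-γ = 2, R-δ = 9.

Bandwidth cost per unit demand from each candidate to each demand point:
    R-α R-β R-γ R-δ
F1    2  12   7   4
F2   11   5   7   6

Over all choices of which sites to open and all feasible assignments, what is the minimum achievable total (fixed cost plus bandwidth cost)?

Open {F1, F2}; cheapest assignment that respects the capacities:
  F1 (cap 14, load 14): R-α, R-δ — cost 5×2 + 9×4 = 46
  F2 (cap 14, load 6): R-β, R-γ — cost 4×5 + 2×7 = 34
  Shipping 80, fixed 149 → total 229.
  Any other capacity-feasible assignment to {F1, F2} ships for at least 80.
Total demand is 20 and no other set of sites has combined capacity ≥ 20, so {F1, F2} is the only feasible choice of open sites. Minimum: 229.

229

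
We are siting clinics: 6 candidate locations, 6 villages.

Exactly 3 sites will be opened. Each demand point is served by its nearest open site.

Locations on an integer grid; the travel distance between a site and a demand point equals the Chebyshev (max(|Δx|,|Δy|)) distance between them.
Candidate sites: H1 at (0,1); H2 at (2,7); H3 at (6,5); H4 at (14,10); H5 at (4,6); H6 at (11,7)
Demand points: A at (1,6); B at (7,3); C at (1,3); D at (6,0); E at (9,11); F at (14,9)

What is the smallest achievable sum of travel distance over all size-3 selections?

18

Open {H2, H3, H4}.
  A→H2 1, B→H3 2, C→H2 4, D→H3 5, E→H4 5, F→H4 1  ⇒ total 18.
Compare {H2, H3, H6}: total 19.
Compare {H2, H4, H5}: total 19.
No size-3 selection does better; minimum is 18.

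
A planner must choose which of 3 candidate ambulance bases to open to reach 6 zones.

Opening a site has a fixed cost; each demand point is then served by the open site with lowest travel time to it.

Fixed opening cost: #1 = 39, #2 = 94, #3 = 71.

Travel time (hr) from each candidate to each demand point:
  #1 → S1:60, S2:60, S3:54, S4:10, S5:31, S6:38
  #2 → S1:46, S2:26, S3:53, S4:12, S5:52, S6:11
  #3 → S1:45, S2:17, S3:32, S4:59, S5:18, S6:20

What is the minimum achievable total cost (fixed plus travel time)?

252

Open {#1, #3}: assign each demand point to its cheapest open site.
  S1→#3 45, S2→#3 17, S3→#3 32, S4→#1 10, S5→#3 18, S6→#3 20
  travel time 142, fixed 110 → total 252.
Compare {#3}: travel time 191 + fixed 71 = 262.
Compare {#1}: travel time 253 + fixed 39 = 292.
Compare {#2}: travel time 200 + fixed 94 = 294.
All other subsets cost ≥ 262. Minimum total cost: 252.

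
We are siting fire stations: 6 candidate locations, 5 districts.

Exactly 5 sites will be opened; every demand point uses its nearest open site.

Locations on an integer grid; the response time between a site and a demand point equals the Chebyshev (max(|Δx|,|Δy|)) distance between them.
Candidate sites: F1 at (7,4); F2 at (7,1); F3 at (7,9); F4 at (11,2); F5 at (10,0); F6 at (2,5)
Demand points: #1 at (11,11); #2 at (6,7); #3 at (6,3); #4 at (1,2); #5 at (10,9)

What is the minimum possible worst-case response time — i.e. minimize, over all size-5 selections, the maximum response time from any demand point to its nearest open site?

4

Open {F1, F2, F3, F4, F6}.
  Farthest demand point is #1 at response time 4 (to F3); all others are ≤ 4.
With {F1, F2, F3, F5, F6} the worst case is 4.
With {F1, F3, F4, F5, F6} the worst case is 4.
No size-5 selection achieves below 4.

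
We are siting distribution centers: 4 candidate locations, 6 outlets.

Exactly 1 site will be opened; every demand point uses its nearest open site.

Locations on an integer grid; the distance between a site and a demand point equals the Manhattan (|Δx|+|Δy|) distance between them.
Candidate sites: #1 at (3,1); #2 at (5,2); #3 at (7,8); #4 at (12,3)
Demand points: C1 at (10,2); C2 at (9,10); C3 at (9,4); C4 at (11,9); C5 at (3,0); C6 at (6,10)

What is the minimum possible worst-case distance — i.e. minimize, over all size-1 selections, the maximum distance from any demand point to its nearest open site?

12

Open {#3}.
  Farthest demand point is C5 at distance 12 (to #3); all others are ≤ 12.
With {#2} the worst case is 13.
With {#4} the worst case is 13.
No size-1 selection achieves below 12.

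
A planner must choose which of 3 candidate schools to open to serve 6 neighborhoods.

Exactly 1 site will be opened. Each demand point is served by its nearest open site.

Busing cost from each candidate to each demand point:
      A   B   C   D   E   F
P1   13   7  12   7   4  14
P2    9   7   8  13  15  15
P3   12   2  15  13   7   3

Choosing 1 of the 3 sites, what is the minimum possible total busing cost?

Open {P3}.
  A→P3 12, B→P3 2, C→P3 15, D→P3 13, E→P3 7, F→P3 3  ⇒ total 52.
Compare {P1}: total 57.
Compare {P2}: total 67.

52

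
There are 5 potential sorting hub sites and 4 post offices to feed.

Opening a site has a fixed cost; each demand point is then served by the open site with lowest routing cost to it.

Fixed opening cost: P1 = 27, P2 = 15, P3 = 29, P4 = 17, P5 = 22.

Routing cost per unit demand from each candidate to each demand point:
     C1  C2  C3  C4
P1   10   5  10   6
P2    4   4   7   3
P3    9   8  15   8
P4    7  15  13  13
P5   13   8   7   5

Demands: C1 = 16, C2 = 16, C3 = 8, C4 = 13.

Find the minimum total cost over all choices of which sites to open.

Open {P2}: assign each demand point to its cheapest open site.
  C1→P2 16×4=64, C2→P2 16×4=64, C3→P2 8×7=56, C4→P2 13×3=39
  routing cost 223, fixed 15 → total 238.
Compare {P2, P4}: routing cost 223 + fixed 32 = 255.
Compare {P2, P5}: routing cost 223 + fixed 37 = 260.
Compare {P1, P2}: routing cost 223 + fixed 42 = 265.
All other subsets cost ≥ 255. Minimum total cost: 238.

238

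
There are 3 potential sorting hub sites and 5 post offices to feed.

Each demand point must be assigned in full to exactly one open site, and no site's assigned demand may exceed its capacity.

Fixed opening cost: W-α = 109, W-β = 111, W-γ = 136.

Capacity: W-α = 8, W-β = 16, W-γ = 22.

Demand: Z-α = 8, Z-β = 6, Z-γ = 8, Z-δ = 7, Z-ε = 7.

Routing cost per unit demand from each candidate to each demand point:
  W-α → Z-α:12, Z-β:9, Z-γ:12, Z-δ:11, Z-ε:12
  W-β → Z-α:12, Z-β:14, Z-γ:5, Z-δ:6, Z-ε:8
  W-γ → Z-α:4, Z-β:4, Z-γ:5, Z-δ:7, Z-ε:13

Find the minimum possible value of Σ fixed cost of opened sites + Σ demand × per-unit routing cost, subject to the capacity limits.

441

Open {W-β, W-γ}; cheapest assignment that respects the capacities:
  W-β (cap 16, load 14): Z-δ, Z-ε — cost 7×6 + 7×8 = 98
  W-γ (cap 22, load 22): Z-α, Z-β, Z-γ — cost 8×4 + 6×4 + 8×5 = 96
  Shipping 194, fixed 247 → total 441.
  Any other capacity-feasible assignment to {W-β, W-γ} ships for at least 194.
Compare {W-α, W-β, W-γ}: its best feasible assignment gives total 550.
Every other set of open sites that can feasibly serve all demand totals ≥ 550 even under its best assignment. Minimum: 441.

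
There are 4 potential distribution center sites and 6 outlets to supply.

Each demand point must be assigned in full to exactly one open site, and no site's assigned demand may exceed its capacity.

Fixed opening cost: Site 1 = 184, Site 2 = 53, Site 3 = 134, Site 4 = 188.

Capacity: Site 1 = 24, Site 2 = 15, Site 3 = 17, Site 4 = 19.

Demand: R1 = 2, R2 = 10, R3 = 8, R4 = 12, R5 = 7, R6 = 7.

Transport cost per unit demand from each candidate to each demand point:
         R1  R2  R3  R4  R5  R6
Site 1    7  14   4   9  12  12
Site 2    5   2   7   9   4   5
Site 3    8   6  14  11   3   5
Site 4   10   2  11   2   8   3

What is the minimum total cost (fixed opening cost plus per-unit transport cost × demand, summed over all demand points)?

Open {Site 2, Site 3, Site 4}; cheapest assignment that respects the capacities:
  Site 2 (cap 15, load 10): R1, R3 — cost 2×5 + 8×7 = 66
  Site 3 (cap 17, load 17): R2, R5 — cost 10×6 + 7×3 = 81
  Site 4 (cap 19, load 19): R4, R6 — cost 12×2 + 7×3 = 45
  Shipping 192, fixed 375 → total 567.
  Any other capacity-feasible assignment to {Site 2, Site 3, Site 4} ships for at least 192.
Compare {Site 1, Site 2, Site 3}: its best feasible assignment gives total 597.
Compare {Site 1, Site 2, Site 4}: its best feasible assignment gives total 616.
Every other set of open sites that can feasibly serve all demand totals ≥ 597 even under its best assignment. Minimum: 567.

567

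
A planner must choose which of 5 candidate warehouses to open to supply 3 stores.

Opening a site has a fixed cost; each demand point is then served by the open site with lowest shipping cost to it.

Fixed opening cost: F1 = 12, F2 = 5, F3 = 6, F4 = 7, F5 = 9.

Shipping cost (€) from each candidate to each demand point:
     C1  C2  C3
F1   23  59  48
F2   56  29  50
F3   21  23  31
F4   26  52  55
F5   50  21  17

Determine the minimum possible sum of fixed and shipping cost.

74

Open {F3, F5}: assign each demand point to its cheapest open site.
  C1→F3 21, C2→F5 21, C3→F5 17
  shipping cost 59, fixed 15 → total 74.
Compare {F2, F3, F5}: shipping cost 59 + fixed 20 = 79.
Compare {F4, F5}: shipping cost 64 + fixed 16 = 80.
Compare {F3}: shipping cost 75 + fixed 6 = 81.
All other subsets cost ≥ 79. Minimum total cost: 74.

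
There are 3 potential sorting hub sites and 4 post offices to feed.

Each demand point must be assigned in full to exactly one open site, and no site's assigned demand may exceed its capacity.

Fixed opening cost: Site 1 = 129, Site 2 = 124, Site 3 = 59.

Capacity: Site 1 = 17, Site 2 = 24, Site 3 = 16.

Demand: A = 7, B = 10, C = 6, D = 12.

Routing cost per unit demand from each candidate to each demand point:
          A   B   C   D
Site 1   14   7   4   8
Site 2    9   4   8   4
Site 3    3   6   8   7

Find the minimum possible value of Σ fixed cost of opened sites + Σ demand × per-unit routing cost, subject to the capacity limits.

Open {Site 2, Site 3}; cheapest assignment that respects the capacities:
  Site 2 (cap 24, load 22): B, D — cost 10×4 + 12×4 = 88
  Site 3 (cap 16, load 13): A, C — cost 7×3 + 6×8 = 69
  Shipping 157, fixed 183 → total 340.
  Any other capacity-feasible assignment to {Site 2, Site 3} ships for at least 157.
Compare {Site 1, Site 2, Site 3}: its best feasible assignment gives total 445.
Compare {Site 1, Site 2}: its best feasible assignment gives total 458.
Every other set of open sites that can feasibly serve all demand totals ≥ 445 even under its best assignment. Minimum: 340.

340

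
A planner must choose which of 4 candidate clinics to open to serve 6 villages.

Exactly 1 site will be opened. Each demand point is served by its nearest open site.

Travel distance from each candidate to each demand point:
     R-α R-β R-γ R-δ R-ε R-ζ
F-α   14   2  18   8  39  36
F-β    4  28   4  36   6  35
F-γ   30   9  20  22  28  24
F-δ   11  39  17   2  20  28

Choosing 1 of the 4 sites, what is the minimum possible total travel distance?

113

Open {F-β}.
  R-α→F-β 4, R-β→F-β 28, R-γ→F-β 4, R-δ→F-β 36, R-ε→F-β 6, R-ζ→F-β 35  ⇒ total 113.
Compare {F-α}: total 117.
Compare {F-δ}: total 117.
No size-1 selection does better; minimum is 113.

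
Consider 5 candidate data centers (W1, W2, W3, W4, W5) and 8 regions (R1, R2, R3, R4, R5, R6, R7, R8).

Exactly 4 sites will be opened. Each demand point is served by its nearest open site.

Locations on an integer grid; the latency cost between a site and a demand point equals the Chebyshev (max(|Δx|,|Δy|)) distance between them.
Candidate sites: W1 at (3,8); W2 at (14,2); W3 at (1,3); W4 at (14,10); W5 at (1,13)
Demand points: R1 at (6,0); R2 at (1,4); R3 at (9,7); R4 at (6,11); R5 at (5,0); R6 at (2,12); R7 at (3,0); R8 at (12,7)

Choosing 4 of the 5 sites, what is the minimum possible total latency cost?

25

Open {W1, W3, W4, W5}.
  R1→W3 5, R2→W3 1, R3→W4 5, R4→W1 3, R5→W3 4, R6→W5 1, R7→W3 3, R8→W4 3  ⇒ total 25.
Compare {W1, W2, W3, W5}: total 27.
Compare {W2, W3, W4, W5}: total 27.
No size-4 selection does better; minimum is 25.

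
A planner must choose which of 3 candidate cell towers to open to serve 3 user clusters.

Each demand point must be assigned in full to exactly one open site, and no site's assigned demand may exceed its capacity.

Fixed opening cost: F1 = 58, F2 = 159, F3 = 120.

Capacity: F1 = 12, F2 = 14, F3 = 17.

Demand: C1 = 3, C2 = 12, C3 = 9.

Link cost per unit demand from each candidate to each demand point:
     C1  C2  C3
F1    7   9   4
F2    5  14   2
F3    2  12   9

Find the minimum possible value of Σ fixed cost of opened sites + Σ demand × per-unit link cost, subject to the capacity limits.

Open {F1, F2}; cheapest assignment that respects the capacities:
  F1 (cap 12, load 12): C2 — cost 12×9 = 108
  F2 (cap 14, load 12): C1, C3 — cost 3×5 + 9×2 = 33
  Shipping 141, fixed 217 → total 358.
  Any other capacity-feasible assignment to {F1, F2} ships for at least 141.
Compare {F1, F3}: its best feasible assignment gives total 364.
Compare {F2, F3}: its best feasible assignment gives total 447.
Every other set of open sites that can feasibly serve all demand totals ≥ 364 even under its best assignment. Minimum: 358.

358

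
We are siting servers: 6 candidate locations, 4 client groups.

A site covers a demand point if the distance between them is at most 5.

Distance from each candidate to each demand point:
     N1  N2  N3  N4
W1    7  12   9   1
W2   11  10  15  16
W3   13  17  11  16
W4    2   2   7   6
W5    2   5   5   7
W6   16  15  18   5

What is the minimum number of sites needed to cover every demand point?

Coverage sets (demand points within 5 of each site):
  W1: {N4}
  W2: {}
  W3: {}
  W4: {N1, N2}
  W5: {N1, N2, N3}
  W6: {N4}
No single site covers all 4 demand points.
But {W1, W5} covers everything, so the minimum is 2.

2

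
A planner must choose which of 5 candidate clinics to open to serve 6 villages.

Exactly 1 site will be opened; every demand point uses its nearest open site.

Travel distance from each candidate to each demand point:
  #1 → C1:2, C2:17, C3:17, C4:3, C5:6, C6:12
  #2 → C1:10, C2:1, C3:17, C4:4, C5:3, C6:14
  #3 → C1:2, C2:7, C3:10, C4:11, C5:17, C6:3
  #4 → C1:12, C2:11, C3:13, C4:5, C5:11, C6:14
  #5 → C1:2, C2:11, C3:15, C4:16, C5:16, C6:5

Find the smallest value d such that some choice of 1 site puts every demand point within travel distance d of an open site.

Open {#4}.
  Farthest demand point is C6 at travel distance 14 (to #4); all others are ≤ 14.
With {#5} the worst case is 16.
With {#1} the worst case is 17.
No size-1 selection achieves below 14.

14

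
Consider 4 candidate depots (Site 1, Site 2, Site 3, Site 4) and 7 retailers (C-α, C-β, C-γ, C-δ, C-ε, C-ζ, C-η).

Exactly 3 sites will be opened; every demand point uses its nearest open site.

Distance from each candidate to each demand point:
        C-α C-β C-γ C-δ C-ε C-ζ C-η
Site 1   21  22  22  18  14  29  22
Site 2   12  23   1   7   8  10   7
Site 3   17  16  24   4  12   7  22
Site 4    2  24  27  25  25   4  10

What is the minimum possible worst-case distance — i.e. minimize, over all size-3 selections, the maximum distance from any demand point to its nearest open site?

16

Open {Site 1, Site 2, Site 3}.
  Farthest demand point is C-β at distance 16 (to Site 3); all others are ≤ 16.
With {Site 2, Site 3, Site 4} the worst case is 16.
With {Site 1, Site 2, Site 4} the worst case is 22.
No size-3 selection achieves below 16.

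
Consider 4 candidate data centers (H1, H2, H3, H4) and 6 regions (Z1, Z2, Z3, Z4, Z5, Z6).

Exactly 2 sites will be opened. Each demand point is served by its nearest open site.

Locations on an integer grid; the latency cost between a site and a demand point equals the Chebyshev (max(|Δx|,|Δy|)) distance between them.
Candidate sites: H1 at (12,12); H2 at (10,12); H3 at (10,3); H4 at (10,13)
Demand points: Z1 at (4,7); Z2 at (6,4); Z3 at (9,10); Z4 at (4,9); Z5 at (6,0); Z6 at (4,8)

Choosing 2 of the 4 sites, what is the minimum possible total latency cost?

Open {H2, H3}.
  Z1→H2 6, Z2→H3 4, Z3→H2 2, Z4→H2 6, Z5→H3 4, Z6→H2 6  ⇒ total 28.
Compare {H1, H3}: total 29.
Compare {H3, H4}: total 29.
No size-2 selection does better; minimum is 28.

28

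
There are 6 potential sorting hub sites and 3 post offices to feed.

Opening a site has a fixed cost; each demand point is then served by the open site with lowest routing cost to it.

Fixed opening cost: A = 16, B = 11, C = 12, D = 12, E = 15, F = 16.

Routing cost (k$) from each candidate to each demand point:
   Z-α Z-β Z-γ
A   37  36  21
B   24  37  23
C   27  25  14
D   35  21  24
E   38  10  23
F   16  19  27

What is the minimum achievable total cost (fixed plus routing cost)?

77

Open {C, F}: assign each demand point to its cheapest open site.
  Z-α→F 16, Z-β→F 19, Z-γ→C 14
  routing cost 49, fixed 28 → total 77.
Compare {C}: routing cost 66 + fixed 12 = 78.
Compare {F}: routing cost 62 + fixed 16 = 78.
Compare {C, E}: routing cost 51 + fixed 27 = 78.
All other subsets cost ≥ 78. Minimum total cost: 77.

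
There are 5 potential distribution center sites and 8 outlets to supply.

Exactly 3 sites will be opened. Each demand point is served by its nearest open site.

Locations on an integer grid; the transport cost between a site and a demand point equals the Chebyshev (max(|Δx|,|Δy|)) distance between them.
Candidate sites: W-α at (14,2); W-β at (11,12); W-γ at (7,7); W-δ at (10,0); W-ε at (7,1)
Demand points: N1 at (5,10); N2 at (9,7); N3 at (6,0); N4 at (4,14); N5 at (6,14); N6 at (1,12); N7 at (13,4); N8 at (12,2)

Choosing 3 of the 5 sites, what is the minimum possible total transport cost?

Open {W-α, W-γ, W-ε}.
  N1→W-γ 3, N2→W-γ 2, N3→W-ε 1, N4→W-γ 7, N5→W-γ 7, N6→W-γ 6, N7→W-α 2, N8→W-α 2  ⇒ total 30.
Compare {W-γ, W-δ, W-ε}: total 32.
Compare {W-α, W-γ, W-δ}: total 33.
No size-3 selection does better; minimum is 30.

30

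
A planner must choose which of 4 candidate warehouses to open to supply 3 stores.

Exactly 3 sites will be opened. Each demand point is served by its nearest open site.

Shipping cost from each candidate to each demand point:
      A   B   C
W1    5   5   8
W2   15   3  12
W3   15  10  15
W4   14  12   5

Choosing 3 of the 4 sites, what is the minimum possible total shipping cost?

Open {W1, W2, W4}.
  A→W1 5, B→W2 3, C→W4 5  ⇒ total 13.
Compare {W1, W3, W4}: total 15.
Compare {W1, W2, W3}: total 16.
No size-3 selection does better; minimum is 13.

13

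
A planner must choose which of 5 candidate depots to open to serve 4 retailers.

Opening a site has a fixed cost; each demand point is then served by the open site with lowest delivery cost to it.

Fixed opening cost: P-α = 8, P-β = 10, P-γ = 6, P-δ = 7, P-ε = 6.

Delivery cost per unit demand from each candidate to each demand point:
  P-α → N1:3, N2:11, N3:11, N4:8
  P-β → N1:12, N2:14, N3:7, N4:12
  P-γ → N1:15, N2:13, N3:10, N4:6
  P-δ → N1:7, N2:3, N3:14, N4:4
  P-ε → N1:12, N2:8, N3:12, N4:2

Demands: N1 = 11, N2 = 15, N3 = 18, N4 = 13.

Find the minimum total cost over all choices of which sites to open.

Open {P-α, P-β, P-δ, P-ε}: assign each demand point to its cheapest open site.
  N1→P-α 11×3=33, N2→P-δ 15×3=45, N3→P-β 18×7=126, N4→P-ε 13×2=26
  delivery cost 230, fixed 31 → total 261.
Compare {P-α, P-β, P-γ, P-δ, P-ε}: delivery cost 230 + fixed 37 = 267.
Compare {P-α, P-β, P-δ}: delivery cost 256 + fixed 25 = 281.
Compare {P-α, P-β, P-γ, P-δ}: delivery cost 256 + fixed 31 = 287.
All other subsets cost ≥ 267. Minimum total cost: 261.

261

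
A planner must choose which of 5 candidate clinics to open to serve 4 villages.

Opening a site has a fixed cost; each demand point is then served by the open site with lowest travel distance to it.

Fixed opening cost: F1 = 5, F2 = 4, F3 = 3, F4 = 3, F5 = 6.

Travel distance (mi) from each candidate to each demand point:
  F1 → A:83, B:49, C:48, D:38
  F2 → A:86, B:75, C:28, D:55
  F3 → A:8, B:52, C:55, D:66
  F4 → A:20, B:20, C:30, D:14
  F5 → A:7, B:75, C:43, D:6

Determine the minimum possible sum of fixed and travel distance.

72

Open {F4, F5}: assign each demand point to its cheapest open site.
  A→F5 7, B→F4 20, C→F4 30, D→F5 6
  travel distance 63, fixed 9 → total 72.
Compare {F2, F4, F5}: travel distance 61 + fixed 13 = 74.
Compare {F3, F4, F5}: travel distance 63 + fixed 12 = 75.
Compare {F1, F4, F5}: travel distance 63 + fixed 14 = 77.
All other subsets cost ≥ 74. Minimum total cost: 72.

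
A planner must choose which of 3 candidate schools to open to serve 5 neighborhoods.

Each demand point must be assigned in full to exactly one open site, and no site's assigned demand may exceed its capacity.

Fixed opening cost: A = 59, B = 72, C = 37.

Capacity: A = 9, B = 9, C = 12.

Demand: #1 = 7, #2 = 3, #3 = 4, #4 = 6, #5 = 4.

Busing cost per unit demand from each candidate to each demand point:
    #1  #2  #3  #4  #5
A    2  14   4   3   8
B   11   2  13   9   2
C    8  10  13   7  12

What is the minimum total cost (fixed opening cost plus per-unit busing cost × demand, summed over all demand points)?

290

Open {A, B, C}; cheapest assignment that respects the capacities:
  A (cap 9, load 7): #1 — cost 7×2 = 14
  B (cap 9, load 7): #2, #5 — cost 3×2 + 4×2 = 14
  C (cap 12, load 10): #3, #4 — cost 4×13 + 6×7 = 94
  Shipping 122, fixed 168 → total 290.
  Any other capacity-feasible assignment to {A, B, C} ships for at least 122.
Total demand is 24 and no other set of sites has combined capacity ≥ 24, so {A, B, C} is the only feasible choice of open sites. Minimum: 290.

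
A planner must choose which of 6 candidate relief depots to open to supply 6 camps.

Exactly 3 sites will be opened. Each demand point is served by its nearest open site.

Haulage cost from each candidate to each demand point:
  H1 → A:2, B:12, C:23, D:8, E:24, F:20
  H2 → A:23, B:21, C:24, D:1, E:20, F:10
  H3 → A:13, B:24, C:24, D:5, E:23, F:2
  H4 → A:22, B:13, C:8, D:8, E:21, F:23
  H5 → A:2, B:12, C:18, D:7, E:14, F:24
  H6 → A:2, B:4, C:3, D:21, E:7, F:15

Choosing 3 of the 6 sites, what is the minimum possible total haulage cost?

19

Open {H2, H3, H6}.
  A→H6 2, B→H6 4, C→H6 3, D→H2 1, E→H6 7, F→H3 2  ⇒ total 19.
Compare {H1, H3, H6}: total 23.
Compare {H3, H4, H6}: total 23.
No size-3 selection does better; minimum is 19.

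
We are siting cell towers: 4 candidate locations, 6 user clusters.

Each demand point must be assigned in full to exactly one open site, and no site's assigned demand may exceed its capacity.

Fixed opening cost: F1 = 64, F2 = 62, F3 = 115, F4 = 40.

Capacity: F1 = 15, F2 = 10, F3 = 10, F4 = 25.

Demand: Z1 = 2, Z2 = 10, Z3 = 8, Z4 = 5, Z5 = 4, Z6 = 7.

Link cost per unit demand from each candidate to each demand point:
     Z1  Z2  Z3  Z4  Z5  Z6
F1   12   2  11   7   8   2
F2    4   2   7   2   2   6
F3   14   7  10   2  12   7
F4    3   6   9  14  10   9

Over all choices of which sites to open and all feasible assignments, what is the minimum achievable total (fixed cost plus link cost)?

331

Open {F1, F4}; cheapest assignment that respects the capacities:
  F1 (cap 15, load 12): Z4, Z6 — cost 5×7 + 7×2 = 49
  F4 (cap 25, load 24): Z1, Z2, Z3, Z5 — cost 2×3 + 10×6 + 8×9 + 4×10 = 178
  Shipping 227, fixed 104 → total 331.
  Any other capacity-feasible assignment to {F1, F4} ships for at least 227.
Compare {F1, F2, F4}: its best feasible assignment gives total 336.
Compare {F1, F3, F4}: its best feasible assignment gives total 413.
Every other set of open sites that can feasibly serve all demand totals ≥ 336 even under its best assignment. Minimum: 331.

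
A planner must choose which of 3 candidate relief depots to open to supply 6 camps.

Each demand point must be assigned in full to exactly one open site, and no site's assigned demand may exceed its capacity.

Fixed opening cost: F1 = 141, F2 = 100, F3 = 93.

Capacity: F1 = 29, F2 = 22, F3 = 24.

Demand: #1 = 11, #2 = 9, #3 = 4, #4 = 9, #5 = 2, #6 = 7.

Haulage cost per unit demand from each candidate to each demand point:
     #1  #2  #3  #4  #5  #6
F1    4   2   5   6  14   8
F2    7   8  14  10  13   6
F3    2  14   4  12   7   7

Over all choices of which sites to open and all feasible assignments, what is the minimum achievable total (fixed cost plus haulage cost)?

407

Open {F1, F3}; cheapest assignment that respects the capacities:
  F1 (cap 29, load 18): #2, #4 — cost 9×2 + 9×6 = 72
  F3 (cap 24, load 24): #1, #3, #5, #6 — cost 11×2 + 4×4 + 2×7 + 7×7 = 101
  Shipping 173, fixed 234 → total 407.
  Any other capacity-feasible assignment to {F1, F3} ships for at least 173.
Compare {F2, F3}: its best feasible assignment gives total 456.
Compare {F1, F2}: its best feasible assignment gives total 478.
Every other set of open sites that can feasibly serve all demand totals ≥ 456 even under its best assignment. Minimum: 407.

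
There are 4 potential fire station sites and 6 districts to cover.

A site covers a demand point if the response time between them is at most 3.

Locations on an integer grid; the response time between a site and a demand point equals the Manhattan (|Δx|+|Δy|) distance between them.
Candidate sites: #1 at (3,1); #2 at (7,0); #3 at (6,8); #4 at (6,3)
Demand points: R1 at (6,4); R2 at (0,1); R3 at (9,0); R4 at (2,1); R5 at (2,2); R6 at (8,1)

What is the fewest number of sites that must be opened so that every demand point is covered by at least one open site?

3

Coverage sets (demand points within 3 of each site):
  #1: {R2, R4, R5}
  #2: {R3, R6}
  #3: {}
  #4: {R1}
No 2 sites suffice: every size-2 union leaves at least one demand point uncovered.
But {#1, #2, #4} covers everything, so the minimum is 3.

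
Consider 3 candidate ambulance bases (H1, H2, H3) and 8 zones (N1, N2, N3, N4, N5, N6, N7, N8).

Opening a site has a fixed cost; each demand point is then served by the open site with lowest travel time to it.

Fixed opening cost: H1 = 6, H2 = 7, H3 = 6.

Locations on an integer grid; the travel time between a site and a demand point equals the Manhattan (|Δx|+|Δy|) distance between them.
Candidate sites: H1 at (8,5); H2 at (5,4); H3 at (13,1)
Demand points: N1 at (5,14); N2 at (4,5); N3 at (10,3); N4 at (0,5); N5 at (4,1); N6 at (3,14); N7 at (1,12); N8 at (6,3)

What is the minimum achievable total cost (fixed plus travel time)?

Open {H2}: assign each demand point to its cheapest open site.
  N1→H2 10, N2→H2 2, N3→H2 6, N4→H2 6, N5→H2 4, N6→H2 12, N7→H2 12, N8→H2 2
  travel time 54, fixed 7 → total 61.
Compare {H1, H2}: travel time 52 + fixed 13 = 65.
Compare {H2, H3}: travel time 53 + fixed 13 = 66.
Compare {H1, H2, H3}: travel time 52 + fixed 19 = 71.
All other subsets cost ≥ 65. Minimum total cost: 61.

61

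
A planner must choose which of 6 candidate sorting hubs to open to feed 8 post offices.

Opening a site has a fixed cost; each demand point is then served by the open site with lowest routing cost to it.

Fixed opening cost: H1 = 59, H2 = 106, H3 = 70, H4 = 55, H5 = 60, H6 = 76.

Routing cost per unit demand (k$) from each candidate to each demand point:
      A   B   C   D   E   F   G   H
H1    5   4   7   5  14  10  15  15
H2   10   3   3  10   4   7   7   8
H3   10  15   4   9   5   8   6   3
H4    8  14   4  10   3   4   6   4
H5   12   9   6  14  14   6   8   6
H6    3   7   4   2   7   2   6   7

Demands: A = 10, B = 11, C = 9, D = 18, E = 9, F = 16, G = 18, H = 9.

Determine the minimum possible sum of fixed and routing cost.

Open {H4, H6}: assign each demand point to its cheapest open site.
  A→H6 10×3=30, B→H6 11×7=77, C→H4 9×4=36, D→H6 18×2=36, E→H4 9×3=27, F→H6 16×2=32, G→H4 18×6=108, H→H4 9×4=36
  routing cost 382, fixed 131 → total 513.
Compare {H6}: routing cost 445 + fixed 76 = 521.
Compare {H3, H6}: routing cost 391 + fixed 146 = 537.
Compare {H1, H4, H6}: routing cost 349 + fixed 190 = 539.
All other subsets cost ≥ 521. Minimum total cost: 513.

513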